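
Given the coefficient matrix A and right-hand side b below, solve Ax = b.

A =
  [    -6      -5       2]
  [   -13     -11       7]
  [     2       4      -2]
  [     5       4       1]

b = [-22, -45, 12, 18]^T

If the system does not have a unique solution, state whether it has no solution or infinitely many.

Row-reduce:
R1 ← R1 / (-6).
R2 ← R2 + 13·R1.
R3 ← R3 − 2·R1.
R4 ← R4 − 5·R1.
R2 ← R2 / (-1/6).
R1 ← R1 − 5/6·R2.
R3 ← R3 − 7/3·R2.
R4 ← R4 + 1/6·R2.
R3 ← R3 / (36).
R1 ← R1 − 13·R3.
R2 ← R2 + 16·R3.
Row 4 reduces to 0 = -3, a contradiction. The system is inconsistent.

no solution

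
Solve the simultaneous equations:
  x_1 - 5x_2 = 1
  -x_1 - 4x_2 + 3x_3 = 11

infinitely many solutions

Row-reduce:
R2 ← R2 + 1·R1.
R2 ← R2 / (-9).
R1 ← R1 + 5·R2.
Rank is 2 with 3 unknowns, leaving x_3 free.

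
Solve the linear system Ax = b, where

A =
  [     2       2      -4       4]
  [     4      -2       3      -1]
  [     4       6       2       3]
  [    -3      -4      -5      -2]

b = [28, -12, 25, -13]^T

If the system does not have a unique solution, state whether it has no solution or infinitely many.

Row-reduce the augmented matrix:
R1 ← R1 / (2).
R2 ← R2 − 4·R1.
R3 ← R3 − 4·R1.
R4 ← R4 + 3·R1.
R2 ← R2 / (-6).
R1 ← R1 − 1·R2.
R3 ← R3 − 2·R2.
R4 ← R4 + 1·R2.
R3 ← R3 / (41/3).
R1 ← R1 + 1/6·R3.
R2 ← R2 + 11/6·R3.
R4 ← R4 + 77/6·R3.
R4 ← R4 / (-165/82).
R1 ← R1 − 33/82·R4.
R2 ← R2 − 35/82·R4.
R3 ← R3 + 24/41·R4.
Reading off the reduced rows gives x_1 = 0, x_2 = 2, x_3 = -1, x_4 = 5.

x_1 = 0, x_2 = 2, x_3 = -1, x_4 = 5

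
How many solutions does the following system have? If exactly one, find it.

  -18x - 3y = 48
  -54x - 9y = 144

infinitely many solutions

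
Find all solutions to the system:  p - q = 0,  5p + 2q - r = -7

Row-reduce:
R2 ← R2 − 5·R1.
R2 ← R2 / (7).
R1 ← R1 + 1·R2.
Rank is 2 with 3 unknowns, leaving r free.

infinitely many solutions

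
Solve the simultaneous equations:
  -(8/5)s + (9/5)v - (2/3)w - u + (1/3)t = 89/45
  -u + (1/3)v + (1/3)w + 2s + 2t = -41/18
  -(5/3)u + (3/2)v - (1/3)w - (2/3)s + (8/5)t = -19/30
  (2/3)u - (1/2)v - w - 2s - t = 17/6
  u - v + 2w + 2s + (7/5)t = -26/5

Row-reduce the augmented matrix:
R1 ← R1 / (-1).
R2 ← R2 + 1·R1.
R3 ← R3 + 5/3·R1.
R4 ← R4 − 2/3·R1.
R5 ← R5 − 1·R1.
R2 ← R2 / (-22/15).
R1 ← R1 + 9/5·R2.
R3 ← R3 + 3/2·R2.
R4 ← R4 − 7/10·R2.
R5 ← R5 − 4/5·R2.
R3 ← R3 / (-97/396).
R1 ← R1 + 37/66·R3.
R2 ← R2 + 15/22·R3.
R4 ← R4 + 383/396·R3.
R5 ← R5 − 62/33·R3.
R4 ← R4 / (1540/291).
R1 ← R1 − 100/97·R4.
R2 ← R2 − 216/97·R4.
R3 ← R3 − 666/97·R4.
R5 ← R5 + 1022/97·R4.
R5 ← R5 / (771/275).
R1 ← R1 + 531/385·R5.
R2 ← R2 + 776/1925·R5.
R3 ← R3 + 1366/1925·R5.
R4 ← R4 − 1909/3850·R5.
Reading off the reduced rows gives u = 3/2, v = 4/3, w = -8/3, s = 1/3, t = -1/2.

u = 3/2, v = 4/3, w = -8/3, s = 1/3, t = -1/2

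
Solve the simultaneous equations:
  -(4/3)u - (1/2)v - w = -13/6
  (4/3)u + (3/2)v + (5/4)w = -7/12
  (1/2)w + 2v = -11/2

infinitely many solutions

Row-reduce:
R1 ← R1 / (-4/3).
R2 ← R2 − 4/3·R1.
R1 ← R1 − 3/8·R2.
R3 ← R3 − 2·R2.
Rank is 2 with 3 unknowns, leaving w free.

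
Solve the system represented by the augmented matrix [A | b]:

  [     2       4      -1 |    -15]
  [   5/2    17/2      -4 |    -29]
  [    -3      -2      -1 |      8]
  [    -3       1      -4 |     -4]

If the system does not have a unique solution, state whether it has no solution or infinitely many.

no solution

Row-reduce:
R1 ← R1 / (2).
R2 ← R2 − 5/2·R1.
R3 ← R3 + 3·R1.
R4 ← R4 + 3·R1.
R2 ← R2 / (7/2).
R1 ← R1 − 2·R2.
R3 ← R3 − 4·R2.
R4 ← R4 − 7·R2.
R3 ← R3 / (9/14).
R1 ← R1 − 15/14·R3.
R2 ← R2 + 11/14·R3.
Row 4 reduces to 0 = -6, a contradiction. The system is inconsistent.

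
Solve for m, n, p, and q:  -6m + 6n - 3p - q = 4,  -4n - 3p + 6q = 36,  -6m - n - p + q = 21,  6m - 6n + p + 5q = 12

Row-reduce the augmented matrix:
R1 ← R1 / (-6).
R3 ← R3 + 6·R1.
R4 ← R4 − 6·R1.
R2 ← R2 / (-4).
R1 ← R1 + 1·R2.
R3 ← R3 + 7·R2.
R3 ← R3 / (29/4).
R1 ← R1 − 5/4·R3.
R2 ← R2 − 3/4·R3.
R4 ← R4 + 2·R3.
R4 ← R4 / (48/29).
R1 ← R1 − 23/174·R4.
R2 ← R2 + 18/29·R4.
R3 ← R3 + 34/29·R4.
Reading off the reduced rows gives m = -2, n = -3, p = -4, q = 2.

m = -2, n = -3, p = -4, q = 2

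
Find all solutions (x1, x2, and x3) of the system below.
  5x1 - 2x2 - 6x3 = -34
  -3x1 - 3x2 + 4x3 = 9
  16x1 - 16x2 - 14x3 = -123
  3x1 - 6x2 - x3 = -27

Row-reduce:
R1 ← R1 / (5).
R2 ← R2 + 3·R1.
R3 ← R3 − 16·R1.
R4 ← R4 − 3·R1.
R2 ← R2 / (-21/5).
R1 ← R1 + 2/5·R2.
R3 ← R3 + 48/5·R2.
R4 ← R4 + 24/5·R2.
R3 ← R3 / (30/7).
R1 ← R1 + 26/21·R3.
R2 ← R2 + 2/21·R3.
R4 ← R4 − 15/7·R3.
Row 4 reduces to 0 = 1/2, a contradiction. The system is inconsistent.

no solution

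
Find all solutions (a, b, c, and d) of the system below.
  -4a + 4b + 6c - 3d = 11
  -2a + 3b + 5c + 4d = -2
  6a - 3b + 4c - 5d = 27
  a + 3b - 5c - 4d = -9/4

Row-reduce the augmented matrix:
R1 ← R1 / (-4).
R2 ← R2 + 2·R1.
R3 ← R3 − 6·R1.
R4 ← R4 − 1·R1.
R1 ← R1 + 1·R2.
R3 ← R3 − 3·R2.
R4 ← R4 − 4·R2.
R3 ← R3 / (7).
R1 ← R1 − 1/2·R3.
R2 ← R2 − 2·R3.
R4 ← R4 + 23/2·R3.
R4 ← R4 / (-1945/28).
R1 ← R1 − 227/28·R4.
R2 ← R2 − 181/14·R4.
R3 ← R3 + 26/7·R4.
Reading off the reduced rows gives a = 5/4, b = -1/2, c = 2, d = -2.

a = 5/4, b = -1/2, c = 2, d = -2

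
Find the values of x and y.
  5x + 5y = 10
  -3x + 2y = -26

Row-reduce the augmented matrix:
R1 ← R1 / (5).
R2 ← R2 + 3·R1.
R2 ← R2 / (5).
R1 ← R1 − 1·R2.
Reading off the reduced rows gives x = 6, y = -4.

x = 6, y = -4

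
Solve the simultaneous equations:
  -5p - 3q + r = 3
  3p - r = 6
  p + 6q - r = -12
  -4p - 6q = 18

Row-reduce the augmented matrix:
R1 ← R1 / (-5).
R2 ← R2 − 3·R1.
R3 ← R3 − 1·R1.
R4 ← R4 + 4·R1.
R2 ← R2 / (-9/5).
R1 ← R1 − 3/5·R2.
R3 ← R3 − 27/5·R2.
R4 ← R4 + 18/5·R2.
R3 ← R3 / (-2).
R1 ← R1 + 1/3·R3.
R2 ← R2 − 2/9·R3.
R4 reduces to 0 = 0, so the extra equation is consistent.
Reading off the reduced rows gives p = 0, q = -3, r = -6.

p = 0, q = -3, r = -6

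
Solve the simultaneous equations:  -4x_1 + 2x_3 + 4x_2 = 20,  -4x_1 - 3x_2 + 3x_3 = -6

infinitely many solutions

Row-reduce:
R1 ← R1 / (-4).
R2 ← R2 + 4·R1.
R2 ← R2 / (-7).
R1 ← R1 + 1·R2.
Rank is 2 with 3 unknowns, leaving x_3 free.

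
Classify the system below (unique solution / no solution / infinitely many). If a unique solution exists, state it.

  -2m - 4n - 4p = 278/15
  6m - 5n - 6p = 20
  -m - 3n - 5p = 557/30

m = -2/3, n = -9/5, p = -5/2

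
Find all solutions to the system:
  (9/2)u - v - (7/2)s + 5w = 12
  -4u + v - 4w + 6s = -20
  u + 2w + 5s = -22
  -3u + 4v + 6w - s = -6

Row-reduce:
R1 ← R1 / (9/2).
R2 ← R2 + 4·R1.
R3 ← R3 − 1·R1.
R4 ← R4 + 3·R1.
R2 ← R2 / (1/9).
R1 ← R1 + 2/9·R2.
R3 ← R3 − 2/9·R2.
R4 ← R4 − 10/3·R2.
Swap R3 and R4.
R3 ← R3 / (-4).
R1 ← R1 − 2·R3.
R2 ← R2 − 4·R3.
Row 4 reduces to 0 = -6, a contradiction. The system is inconsistent.

no solution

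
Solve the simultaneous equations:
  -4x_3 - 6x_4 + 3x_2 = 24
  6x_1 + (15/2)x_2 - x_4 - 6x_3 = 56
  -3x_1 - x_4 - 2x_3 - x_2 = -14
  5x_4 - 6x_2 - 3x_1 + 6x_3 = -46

Row-reduce:
Swap R1 and R2.
R1 ← R1 / (6).
R3 ← R3 + 3·R1.
R4 ← R4 + 3·R1.
R2 ← R2 / (3).
R1 ← R1 − 5/4·R2.
R3 ← R3 − 11/4·R2.
R4 ← R4 + 9/4·R2.
R3 ← R3 / (-4/3).
R1 ← R1 − 2/3·R3.
R2 ← R2 + 4/3·R3.
Rank is 3 with 4 unknowns, leaving x_4 free.

infinitely many solutions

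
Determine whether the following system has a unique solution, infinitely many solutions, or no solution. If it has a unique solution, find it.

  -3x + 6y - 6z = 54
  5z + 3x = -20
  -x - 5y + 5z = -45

Row-reduce the augmented matrix:
R1 ← R1 / (-3).
R2 ← R2 − 3·R1.
R3 ← R3 + 1·R1.
R2 ← R2 / (6).
R1 ← R1 + 2·R2.
R3 ← R3 + 7·R2.
R3 ← R3 / (35/6).
R1 ← R1 − 5/3·R3.
R2 ← R2 + 1/6·R3.
Reading off the reduced rows gives x = 0, y = 5, z = -4.

x = 0, y = 5, z = -4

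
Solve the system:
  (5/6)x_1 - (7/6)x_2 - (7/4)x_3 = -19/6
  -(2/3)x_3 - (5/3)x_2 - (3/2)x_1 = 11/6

infinitely many solutions

Row-reduce:
R1 ← R1 / (5/6).
R2 ← R2 + 3/2·R1.
R2 ← R2 / (-113/30).
R1 ← R1 + 7/5·R2.
Rank is 2 with 3 unknowns, leaving x_3 free.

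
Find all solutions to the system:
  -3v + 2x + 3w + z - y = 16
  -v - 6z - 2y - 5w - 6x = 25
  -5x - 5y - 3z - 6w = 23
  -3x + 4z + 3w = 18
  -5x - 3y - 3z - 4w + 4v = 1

Row-reduce the augmented matrix:
R1 ← R1 / (2).
R2 ← R2 + 6·R1.
R3 ← R3 + 5·R1.
R4 ← R4 + 3·R1.
R5 ← R5 + 5·R1.
R2 ← R2 / (-5).
R1 ← R1 + 1/2·R2.
R3 ← R3 + 15/2·R2.
R4 ← R4 + 3/2·R2.
R5 ← R5 + 11/2·R2.
R3 ← R3 / (4).
R1 ← R1 − 4/5·R3.
R2 ← R2 − 3/5·R3.
R4 ← R4 − 32/5·R3.
R5 ← R5 − 14/5·R3.
R4 ← R4 / (27/2).
R1 ← R1 − 2·R4.
R2 ← R2 + 1/8·R4.
R3 ← R3 + 9/8·R4.
R5 ← R5 − 9/4·R4.
R5 ← R5 / (9/2).
R2 ← R2 − 3/4·R5.
R3 ← R3 − 3/4·R5.
R4 ← R4 + 1·R5.
Reading off the reduced rows gives x = -4, y = -3, z = 0, w = 2, v = -5.

x = -4, y = -3, z = 0, w = 2, v = -5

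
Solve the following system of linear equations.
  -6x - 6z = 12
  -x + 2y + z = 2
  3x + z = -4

x = -1, y = 1, z = -1

Row-reduce the augmented matrix:
R1 ← R1 / (-6).
R2 ← R2 + 1·R1.
R3 ← R3 − 3·R1.
R2 ← R2 / (2).
R3 ← R3 / (-2).
R1 ← R1 − 1·R3.
R2 ← R2 − 1·R3.
Reading off the reduced rows gives x = -1, y = 1, z = -1.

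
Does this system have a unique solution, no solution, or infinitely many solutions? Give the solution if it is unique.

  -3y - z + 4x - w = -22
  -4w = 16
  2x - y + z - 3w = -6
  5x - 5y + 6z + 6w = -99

Row-reduce the augmented matrix:
R1 ← R1 / (4).
R3 ← R3 − 2·R1.
R4 ← R4 − 5·R1.
Swap R2 and R3.
R2 ← R2 / (1/2).
R1 ← R1 + 3/4·R2.
R4 ← R4 + 5/4·R2.
Swap R3 and R4.
R3 ← R3 / (11).
R1 ← R1 − 2·R3.
R2 ← R2 − 3·R3.
R4 ← R4 / (-4).
R1 ← R1 + 46/11·R4.
R2 ← R2 + 58/11·R4.
R3 ← R3 − 1/11·R4.
Reading off the reduced rows gives x = -4, y = 5, z = -5, w = -4.

x = -4, y = 5, z = -5, w = -4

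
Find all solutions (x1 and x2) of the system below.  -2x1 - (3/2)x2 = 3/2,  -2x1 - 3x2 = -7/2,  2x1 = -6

no solution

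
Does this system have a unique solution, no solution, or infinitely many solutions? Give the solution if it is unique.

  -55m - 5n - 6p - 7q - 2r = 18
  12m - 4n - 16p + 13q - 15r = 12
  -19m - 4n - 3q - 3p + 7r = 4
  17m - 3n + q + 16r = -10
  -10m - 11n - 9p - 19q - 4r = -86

infinitely many solutions

Row-reduce:
R1 ← R1 / (-55).
R2 ← R2 − 12·R1.
R3 ← R3 + 19·R1.
R4 ← R4 − 17·R1.
R5 ← R5 + 10·R1.
R2 ← R2 / (-56/11).
R1 ← R1 − 1/11·R2.
R3 ← R3 + 25/11·R2.
R4 ← R4 + 50/11·R2.
R5 ← R5 + 111/11·R2.
R3 ← R3 / (34/5).
R1 ← R1 + 1/5·R3.
R2 ← R2 − 17/5·R3.
R4 ← R4 − 68/5·R3.
R5 ← R5 − 132/5·R3.
Swap R4 and R5.
R4 ← R4 / (-17445/952).
R1 ← R1 − 313/1904·R4.
R2 ← R2 − 67/112·R4.
R3 ← R3 + 1597/1904·R4.
Rank is 4 with 5 unknowns, leaving r free.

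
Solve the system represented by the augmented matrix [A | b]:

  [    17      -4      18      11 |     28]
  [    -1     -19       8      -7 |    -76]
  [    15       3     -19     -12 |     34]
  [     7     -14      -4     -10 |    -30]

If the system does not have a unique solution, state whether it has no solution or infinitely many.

x_1 = 2, x_2 = 0, x_3 = -4, x_4 = 6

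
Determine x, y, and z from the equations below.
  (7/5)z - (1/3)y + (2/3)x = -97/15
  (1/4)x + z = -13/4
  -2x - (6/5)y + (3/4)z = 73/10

x = -5, y = 1, z = -2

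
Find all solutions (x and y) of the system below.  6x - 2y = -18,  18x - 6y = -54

Row-reduce:
R1 ← R1 / (6).
R2 ← R2 − 18·R1.
Rank is 1 with 2 unknowns, leaving y free.

infinitely many solutions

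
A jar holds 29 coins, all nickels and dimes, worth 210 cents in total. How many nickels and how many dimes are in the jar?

Let n = nickels, d = dimes.
  n + d = 29
  5n + 10d = 210
Row-reduce the augmented matrix:
R2 ← R2 − 5·R1.
R2 ← R2 / (5).
R1 ← R1 − 1·R2.
Reading off the reduced rows gives n = 16, d = 13.

nickels: 16, dimes: 13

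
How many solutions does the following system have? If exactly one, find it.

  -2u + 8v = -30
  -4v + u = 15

infinitely many solutions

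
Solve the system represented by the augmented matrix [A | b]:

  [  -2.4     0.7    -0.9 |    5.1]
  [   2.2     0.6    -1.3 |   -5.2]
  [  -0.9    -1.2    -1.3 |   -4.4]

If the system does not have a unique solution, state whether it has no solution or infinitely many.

x_1 = -2, x_2 = 3, x_3 = 2

Row-reduce the augmented matrix:
R1 ← R1 / (-12/5).
R2 ← R2 − 11/5·R1.
R3 ← R3 + 9/10·R1.
R2 ← R2 / (149/120).
R1 ← R1 + 7/24·R2.
R3 ← R3 + 117/80·R2.
R3 ← R3 / (-10327/2980).
R1 ← R1 + 37/298·R3.
R2 ← R2 + 255/149·R3.
Reading off the reduced rows gives x_1 = -2, x_2 = 3, x_3 = 2.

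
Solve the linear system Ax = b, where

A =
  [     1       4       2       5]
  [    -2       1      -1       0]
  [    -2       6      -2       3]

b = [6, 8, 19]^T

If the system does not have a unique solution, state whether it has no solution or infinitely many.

Row-reduce:
R2 ← R2 + 2·R1.
R3 ← R3 + 2·R1.
R2 ← R2 / (9).
R1 ← R1 − 4·R2.
R3 ← R3 − 14·R2.
R3 ← R3 / (-8/3).
R1 ← R1 − 2/3·R3.
R2 ← R2 − 1/3·R3.
Rank is 3 with 4 unknowns, leaving x_4 free.

infinitely many solutions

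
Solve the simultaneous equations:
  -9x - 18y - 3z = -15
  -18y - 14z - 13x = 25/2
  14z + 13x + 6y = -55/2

x = 0, y = 5/4, z = -5/2

Row-reduce the augmented matrix:
R1 ← R1 / (-9).
R2 ← R2 + 13·R1.
R3 ← R3 − 13·R1.
R2 ← R2 / (8).
R1 ← R1 − 2·R2.
R3 ← R3 + 20·R2.
R3 ← R3 / (-29/2).
R1 ← R1 − 11/4·R3.
R2 ← R2 + 29/24·R3.
Reading off the reduced rows gives x = 0, y = 5/4, z = -5/2.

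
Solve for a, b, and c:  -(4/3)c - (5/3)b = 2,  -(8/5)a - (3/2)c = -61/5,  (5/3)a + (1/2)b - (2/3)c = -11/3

a = 2, b = -6, c = 6

Row-reduce the augmented matrix:
Swap R1 and R2.
R1 ← R1 / (-8/5).
R3 ← R3 − 5/3·R1.
R2 ← R2 / (-5/3).
R3 ← R3 − 1/2·R2.
R3 ← R3 / (-631/240).
R1 ← R1 − 15/16·R3.
R2 ← R2 − 4/5·R3.
Reading off the reduced rows gives a = 2, b = -6, c = 6.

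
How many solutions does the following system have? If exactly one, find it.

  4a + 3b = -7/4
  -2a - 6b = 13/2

Row-reduce the augmented matrix:
R1 ← R1 / (4).
R2 ← R2 + 2·R1.
R2 ← R2 / (-9/2).
R1 ← R1 − 3/4·R2.
Reading off the reduced rows gives a = 1/2, b = -5/4.

a = 1/2, b = -5/4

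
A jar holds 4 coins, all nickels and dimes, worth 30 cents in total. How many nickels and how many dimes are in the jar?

Let n = nickels, d = dimes.
  n + d = 4
  5n + 10d = 30
Row-reduce the augmented matrix:
R2 ← R2 − 5·R1.
R2 ← R2 / (5).
R1 ← R1 − 1·R2.
Reading off the reduced rows gives n = 2, d = 2.

nickels: 2, dimes: 2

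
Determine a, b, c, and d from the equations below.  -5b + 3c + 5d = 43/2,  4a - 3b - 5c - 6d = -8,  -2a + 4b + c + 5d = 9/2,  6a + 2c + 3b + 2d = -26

Row-reduce the augmented matrix:
Swap R1 and R2.
R1 ← R1 / (4).
R3 ← R3 + 2·R1.
R4 ← R4 − 6·R1.
R2 ← R2 / (-5).
R1 ← R1 + 3/4·R2.
R3 ← R3 − 5/2·R2.
R4 ← R4 − 15/2·R2.
Swap R3 and R4.
R3 ← R3 / (14).
R1 ← R1 + 17/10·R3.
R2 ← R2 + 3/5·R3.
R4 ← R4 / (9/2).
R1 ← R1 + 1/280·R4.
R2 ← R2 + 29/140·R4.
R3 ← R3 − 37/28·R4.
Reading off the reduced rows gives a = -3, b = -3, c = -2, d = 5/2.

a = -3, b = -3, c = -2, d = 5/2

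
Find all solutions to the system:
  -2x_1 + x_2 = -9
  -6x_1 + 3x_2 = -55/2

no solution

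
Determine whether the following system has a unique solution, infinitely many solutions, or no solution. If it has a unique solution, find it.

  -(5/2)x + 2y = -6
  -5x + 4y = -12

Row-reduce:
R1 ← R1 / (-5/2).
R2 ← R2 + 5·R1.
Rank is 1 with 2 unknowns, leaving y free.

infinitely many solutions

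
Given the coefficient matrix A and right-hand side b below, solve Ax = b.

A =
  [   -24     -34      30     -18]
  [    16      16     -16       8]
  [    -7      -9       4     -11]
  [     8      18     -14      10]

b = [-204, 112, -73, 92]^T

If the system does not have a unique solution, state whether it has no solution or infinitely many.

infinitely many solutions

Row-reduce:
R1 ← R1 / (-24).
R2 ← R2 − 16·R1.
R3 ← R3 + 7·R1.
R4 ← R4 − 8·R1.
R2 ← R2 / (-20/3).
R1 ← R1 − 17/12·R2.
R3 ← R3 − 11/12·R2.
R4 ← R4 − 20/3·R2.
R3 ← R3 / (-21/5).
R1 ← R1 + 2/5·R3.
R2 ← R2 + 3/5·R3.
Rank is 3 with 4 unknowns, leaving x_4 free.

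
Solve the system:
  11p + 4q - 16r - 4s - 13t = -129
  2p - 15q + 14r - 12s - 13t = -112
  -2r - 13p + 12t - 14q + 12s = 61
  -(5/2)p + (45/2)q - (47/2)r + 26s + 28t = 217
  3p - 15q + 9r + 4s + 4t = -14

infinitely many solutions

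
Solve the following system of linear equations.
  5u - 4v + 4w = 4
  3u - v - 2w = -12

infinitely many solutions

Row-reduce:
R1 ← R1 / (5).
R2 ← R2 − 3·R1.
R2 ← R2 / (7/5).
R1 ← R1 + 4/5·R2.
Rank is 2 with 3 unknowns, leaving w free.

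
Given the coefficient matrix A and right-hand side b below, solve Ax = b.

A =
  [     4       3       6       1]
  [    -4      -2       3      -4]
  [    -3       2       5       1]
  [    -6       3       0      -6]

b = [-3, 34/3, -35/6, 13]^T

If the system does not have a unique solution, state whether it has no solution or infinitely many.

Row-reduce the augmented matrix:
R1 ← R1 / (4).
R2 ← R2 + 4·R1.
R3 ← R3 + 3·R1.
R4 ← R4 + 6·R1.
R1 ← R1 − 3/4·R2.
R3 ← R3 − 17/4·R2.
R4 ← R4 − 15/2·R2.
R3 ← R3 / (-115/4).
R1 ← R1 + 21/4·R3.
R2 ← R2 − 9·R3.
R4 ← R4 + 117/2·R3.
R4 ← R4 / (-1323/115).
R1 ← R1 + 17/115·R4.
R2 ← R2 − 177/115·R4.
R3 ← R3 + 58/115·R4.
Reading off the reduced rows gives x_1 = 1/2, x_2 = -2/3, x_3 = 0, x_4 = -3.

x_1 = 1/2, x_2 = -2/3, x_3 = 0, x_4 = -3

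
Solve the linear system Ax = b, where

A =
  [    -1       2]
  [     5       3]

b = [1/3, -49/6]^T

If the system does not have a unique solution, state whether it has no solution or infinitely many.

x_1 = -4/3, x_2 = -1/2

Row-reduce the augmented matrix:
R1 ← R1 / (-1).
R2 ← R2 − 5·R1.
R2 ← R2 / (13).
R1 ← R1 + 2·R2.
Reading off the reduced rows gives x_1 = -4/3, x_2 = -1/2.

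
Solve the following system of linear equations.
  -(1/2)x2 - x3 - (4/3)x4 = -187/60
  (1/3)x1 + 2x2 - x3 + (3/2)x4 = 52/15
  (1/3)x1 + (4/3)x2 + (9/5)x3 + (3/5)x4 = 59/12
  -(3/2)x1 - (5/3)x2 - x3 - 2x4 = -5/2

x1 = -5/2, x2 = 12/5, x3 = 5/4, x4 = 1/2

Row-reduce the augmented matrix:
Swap R1 and R2.
R1 ← R1 / (1/3).
R3 ← R3 − 1/3·R1.
R4 ← R4 + 3/2·R1.
R2 ← R2 / (-1/2).
R1 ← R1 − 6·R2.
R3 ← R3 + 2/3·R2.
R4 ← R4 − 22/3·R2.
R3 ← R3 / (62/15).
R1 ← R1 + 15·R3.
R2 ← R2 − 2·R3.
R4 ← R4 + 121/6·R3.
R4 ← R4 / (-7829/744).
R1 ← R1 + 1031/124·R4.
R2 ← R2 − 139/62·R4.
R3 ← R3 − 79/372·R4.
Reading off the reduced rows gives x1 = -5/2, x2 = 12/5, x3 = 5/4, x4 = 1/2.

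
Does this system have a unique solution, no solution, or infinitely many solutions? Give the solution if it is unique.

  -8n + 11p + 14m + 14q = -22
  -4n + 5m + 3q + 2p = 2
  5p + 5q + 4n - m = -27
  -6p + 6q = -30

no solution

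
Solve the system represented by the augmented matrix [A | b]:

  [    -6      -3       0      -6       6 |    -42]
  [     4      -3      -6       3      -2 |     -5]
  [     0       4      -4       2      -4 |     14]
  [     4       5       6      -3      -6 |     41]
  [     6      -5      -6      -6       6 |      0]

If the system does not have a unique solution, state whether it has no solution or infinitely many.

Row-reduce the augmented matrix:
R1 ← R1 / (-6).
R2 ← R2 − 4·R1.
R4 ← R4 − 4·R1.
R5 ← R5 − 6·R1.
R2 ← R2 / (-5).
R1 ← R1 − 1/2·R2.
R3 ← R3 − 4·R2.
R4 ← R4 − 3·R2.
R5 ← R5 + 8·R2.
R3 ← R3 / (-44/5).
R1 ← R1 + 3/5·R3.
R2 ← R2 − 6/5·R3.
R4 ← R4 − 12/5·R3.
R5 ← R5 − 18/5·R3.
R4 ← R4 / (-80/11).
R1 ← R1 − 9/11·R4.
R2 ← R2 − 4/11·R4.
R3 ← R3 + 3/22·R4.
R5 ← R5 + 109/11·R4.
R5 ← R5 / (49/5).
R1 ← R1 + 4/5·R5.
R2 ← R2 + 4/5·R5.
R3 ← R3 − 3/10·R5.
R4 ← R4 − 1/5·R5.
Reading off the reduced rows gives x_1 = 5, x_2 = 6, x_3 = 1, x_4 = 1, x_5 = 2.

x_1 = 5, x_2 = 6, x_3 = 1, x_4 = 1, x_5 = 2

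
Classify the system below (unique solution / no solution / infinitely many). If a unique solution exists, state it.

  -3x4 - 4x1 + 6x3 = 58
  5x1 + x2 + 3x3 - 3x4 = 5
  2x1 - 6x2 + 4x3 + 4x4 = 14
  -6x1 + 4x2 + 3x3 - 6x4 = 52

x1 = -4, x2 = -5, x3 = 4, x4 = -6

Row-reduce the augmented matrix:
R1 ← R1 / (-4).
R2 ← R2 − 5·R1.
R3 ← R3 − 2·R1.
R4 ← R4 + 6·R1.
R3 ← R3 + 6·R2.
R4 ← R4 − 4·R2.
R3 ← R3 / (70).
R1 ← R1 + 3/2·R3.
R2 ← R2 − 21/2·R3.
R4 ← R4 + 48·R3.
R4 ← R4 / (-39/70).
R1 ← R1 + 9/140·R4.
R2 ← R2 + 21/20·R4.
R3 ← R3 + 19/35·R4.
Reading off the reduced rows gives x1 = -4, x2 = -5, x3 = 4, x4 = -6.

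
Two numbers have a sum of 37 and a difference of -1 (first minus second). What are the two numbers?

Let x = first number, y = second number.
  x + y = 37
  x - y = -1
Row-reduce the augmented matrix:
R2 ← R2 − 1·R1.
R2 ← R2 / (-2).
R1 ← R1 − 1·R2.
Reading off the reduced rows gives x = 18, y = 19.

first number: 18, second number: 19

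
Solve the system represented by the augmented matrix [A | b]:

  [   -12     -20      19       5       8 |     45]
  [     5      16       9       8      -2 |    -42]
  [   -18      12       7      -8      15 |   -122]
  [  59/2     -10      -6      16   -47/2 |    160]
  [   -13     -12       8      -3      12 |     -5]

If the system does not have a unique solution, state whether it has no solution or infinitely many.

no solution

Row-reduce:
R1 ← R1 / (-12).
R2 ← R2 − 5·R1.
R3 ← R3 + 18·R1.
R4 ← R4 − 59/2·R1.
R5 ← R5 + 13·R1.
R2 ← R2 / (23/3).
R1 ← R1 − 5/3·R2.
R3 ← R3 − 42·R2.
R4 ← R4 + 355/6·R2.
R5 ← R5 − 29/3·R2.
R3 ← R3 / (-2626/23).
R1 ← R1 + 121/23·R3.
R2 ← R2 − 203/92·R3.
R4 ← R4 − 3939/23·R3.
R5 ← R5 + 780/23·R3.
Swap R4 and R5.
R4 ← R4 / (-12/101).
R1 ← R1 − 1709/2626·R4.
R2 ← R2 + 545/10504·R4.
R3 ← R3 − 1627/2626·R4.
Row 5 reduces to 0 = -2, a contradiction. The system is inconsistent.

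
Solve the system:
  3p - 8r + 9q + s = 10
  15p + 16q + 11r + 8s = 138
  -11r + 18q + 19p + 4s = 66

infinitely many solutions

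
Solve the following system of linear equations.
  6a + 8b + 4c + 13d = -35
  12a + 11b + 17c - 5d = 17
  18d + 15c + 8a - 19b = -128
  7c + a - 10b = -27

Row-reduce the augmented matrix:
R1 ← R1 / (6).
R2 ← R2 − 12·R1.
R3 ← R3 − 8·R1.
R4 ← R4 − 1·R1.
R2 ← R2 / (-5).
R1 ← R1 − 4/3·R2.
R3 ← R3 + 89/3·R2.
R4 ← R4 + 34/3·R2.
R3 ← R3 / (-656/15).
R1 ← R1 − 46/15·R3.
R2 ← R2 + 9/5·R3.
R4 ← R4 + 211/15·R3.
R4 ← R4 / (5723/656).
R1 ← R1 − 2245/328·R4.
R2 ← R2 + 917/656·R4.
R3 ← R3 + 2769/656·R4.
Reading off the reduced rows gives a = -4, b = 3, c = 1, d = -3.

a = -4, b = 3, c = 1, d = -3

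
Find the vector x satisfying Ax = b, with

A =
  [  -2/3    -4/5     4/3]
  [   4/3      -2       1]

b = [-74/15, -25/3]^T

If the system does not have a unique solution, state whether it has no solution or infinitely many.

infinitely many solutions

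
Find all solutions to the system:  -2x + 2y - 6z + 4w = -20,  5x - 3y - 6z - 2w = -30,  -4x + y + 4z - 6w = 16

Row-reduce:
R1 ← R1 / (-2).
R2 ← R2 − 5·R1.
R3 ← R3 + 4·R1.
R2 ← R2 / (2).
R1 ← R1 + 1·R2.
R3 ← R3 + 3·R2.
R3 ← R3 / (-31/2).
R1 ← R1 + 15/2·R3.
R2 ← R2 + 21/2·R3.
Rank is 3 with 4 unknowns, leaving w free.

infinitely many solutions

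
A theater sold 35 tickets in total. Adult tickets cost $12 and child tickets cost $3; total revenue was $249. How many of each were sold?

Let a = adult tickets, c = child tickets.
  a + c = 35
  12a + 3c = 249
From equation 1: a = 35 − c.
Substitute into equation 2 and solve: c = 19.
Then a = 16.

adult tickets: 16, child tickets: 19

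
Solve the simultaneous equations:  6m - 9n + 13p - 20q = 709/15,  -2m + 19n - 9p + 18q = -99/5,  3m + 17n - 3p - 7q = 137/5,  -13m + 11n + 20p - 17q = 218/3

m = 2/3, n = 4/3, p = 11/5, q = -4/3

Row-reduce the augmented matrix:
R1 ← R1 / (6).
R2 ← R2 + 2·R1.
R3 ← R3 − 3·R1.
R4 ← R4 + 13·R1.
R2 ← R2 / (16).
R1 ← R1 + 3/2·R2.
R3 ← R3 − 43/2·R2.
R4 ← R4 + 17/2·R2.
R3 ← R3 / (-155/48).
R1 ← R1 − 83/48·R3.
R2 ← R2 + 7/24·R3.
R4 ← R4 − 731/16·R3.
R4 ← R4 / (-35237/155).
R1 ← R1 + 1367/155·R4.
R2 ← R2 − 281/155·R4.
R3 ← R3 − 587/155·R4.
Reading off the reduced rows gives m = 2/3, n = 4/3, p = 11/5, q = -4/3.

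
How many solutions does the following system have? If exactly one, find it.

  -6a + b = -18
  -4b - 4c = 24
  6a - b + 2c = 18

Row-reduce the augmented matrix:
R1 ← R1 / (-6).
R3 ← R3 − 6·R1.
R2 ← R2 / (-4).
R1 ← R1 + 1/6·R2.
R3 ← R3 / (2).
R1 ← R1 − 1/6·R3.
R2 ← R2 − 1·R3.
Reading off the reduced rows gives a = 2, b = -6, c = 0.

a = 2, b = -6, c = 0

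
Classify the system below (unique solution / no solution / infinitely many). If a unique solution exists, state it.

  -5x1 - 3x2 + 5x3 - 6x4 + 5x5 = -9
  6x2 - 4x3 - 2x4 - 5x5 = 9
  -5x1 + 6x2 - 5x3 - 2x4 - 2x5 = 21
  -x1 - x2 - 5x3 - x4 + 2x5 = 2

infinitely many solutions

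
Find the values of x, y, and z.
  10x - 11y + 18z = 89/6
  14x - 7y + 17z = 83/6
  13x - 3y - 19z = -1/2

x = 1/3, y = -1/2, z = 1/3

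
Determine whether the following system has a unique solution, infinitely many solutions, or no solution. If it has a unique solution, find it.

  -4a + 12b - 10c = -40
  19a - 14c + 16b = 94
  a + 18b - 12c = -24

a = 6, b = -3, c = -2

Row-reduce the augmented matrix:
R1 ← R1 / (-4).
R2 ← R2 − 19·R1.
R3 ← R3 − 1·R1.
R2 ← R2 / (73).
R1 ← R1 + 3·R2.
R3 ← R3 − 21·R2.
R3 ← R3 / (233/73).
R1 ← R1 + 2/73·R3.
R2 ← R2 + 123/146·R3.
Reading off the reduced rows gives a = 6, b = -3, c = -2.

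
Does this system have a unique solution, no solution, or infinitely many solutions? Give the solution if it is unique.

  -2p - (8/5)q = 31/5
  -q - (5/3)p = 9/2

p = -3/2, q = -2

Row-reduce the augmented matrix:
R1 ← R1 / (-2).
R2 ← R2 + 5/3·R1.
R2 ← R2 / (1/3).
R1 ← R1 − 4/5·R2.
Reading off the reduced rows gives p = -3/2, q = -2.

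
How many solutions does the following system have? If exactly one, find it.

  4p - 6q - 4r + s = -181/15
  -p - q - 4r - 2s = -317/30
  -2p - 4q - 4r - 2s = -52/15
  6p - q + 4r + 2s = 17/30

Row-reduce the augmented matrix:
R1 ← R1 / (4).
R2 ← R2 + 1·R1.
R3 ← R3 + 2·R1.
R4 ← R4 − 6·R1.
R2 ← R2 / (-5/2).
R1 ← R1 + 3/2·R2.
R3 ← R3 + 7·R2.
R4 ← R4 − 8·R2.
R3 ← R3 / (8).
R1 ← R1 − 2·R3.
R2 ← R2 − 2·R3.
R4 ← R4 + 6·R3.
R4 ← R4 / (-51/20).
R1 ← R1 − 9/20·R4.
R2 ← R2 + 3/20·R4.
R3 ← R3 − 17/40·R4.
Reading off the reduced rows gives p = -13/5, q = -3/2, r = 3, s = 4/3.

p = -13/5, q = -3/2, r = 3, s = 4/3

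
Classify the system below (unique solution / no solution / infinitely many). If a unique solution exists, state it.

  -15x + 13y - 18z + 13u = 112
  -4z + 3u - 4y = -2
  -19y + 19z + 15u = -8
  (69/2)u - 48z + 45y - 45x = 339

Row-reduce:
R1 ← R1 / (-15).
R4 ← R4 + 45·R1.
R2 ← R2 / (-4).
R1 ← R1 + 13/15·R2.
R3 ← R3 + 19·R2.
R4 ← R4 − 6·R2.
R3 ← R3 / (38).
R1 ← R1 − 31/15·R3.
R2 ← R2 − 1·R3.
Rank is 3 with 4 unknowns, leaving u free.

infinitely many solutions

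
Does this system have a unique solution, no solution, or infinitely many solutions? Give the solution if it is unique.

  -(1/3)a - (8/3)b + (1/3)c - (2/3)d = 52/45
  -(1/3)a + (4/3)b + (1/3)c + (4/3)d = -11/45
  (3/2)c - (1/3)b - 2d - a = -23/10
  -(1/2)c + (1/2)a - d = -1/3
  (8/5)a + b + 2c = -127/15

Row-reduce the augmented matrix:
R1 ← R1 / (-1/3).
R2 ← R2 + 1/3·R1.
R3 ← R3 + 1·R1.
R4 ← R4 − 1/2·R1.
R5 ← R5 − 8/5·R1.
R2 ← R2 / (4).
R1 ← R1 − 8·R2.
R3 ← R3 − 23/3·R2.
R4 ← R4 + 4·R2.
R5 ← R5 + 59/5·R2.
R3 ← R3 / (1/2).
R1 ← R1 + 1·R3.
R5 ← R5 − 18/5·R3.
Swap R4 and R5.
R4 ← R4 / (303/10).
R1 ← R1 + 29/3·R4.
R2 ← R2 − 1/2·R4.
R3 ← R3 + 23/3·R4.
R5 reduces to 0 = 0, so the extra equation is consistent.
Reading off the reduced rows gives a = -2, b = -3/5, c = -7/3, d = 1/2.

a = -2, b = -3/5, c = -7/3, d = 1/2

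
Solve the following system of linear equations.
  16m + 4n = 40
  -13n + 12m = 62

m = 3, n = -2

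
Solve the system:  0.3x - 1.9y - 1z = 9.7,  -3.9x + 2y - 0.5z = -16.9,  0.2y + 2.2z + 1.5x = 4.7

Row-reduce the augmented matrix:
R1 ← R1 / (3/10).
R2 ← R2 + 39/10·R1.
R3 ← R3 − 3/2·R1.
R2 ← R2 / (-227/10).
R1 ← R1 + 19/3·R2.
R3 ← R3 − 97/10·R2.
R3 ← R3 / (3249/2270).
R1 ← R1 − 295/681·R3.
R2 ← R2 − 135/227·R3.
Reading off the reduced rows gives x = 1, y = -6, z = 2.

x = 1, y = -6, z = 2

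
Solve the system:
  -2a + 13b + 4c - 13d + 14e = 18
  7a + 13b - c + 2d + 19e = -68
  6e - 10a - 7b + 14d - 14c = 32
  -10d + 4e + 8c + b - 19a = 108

infinitely many solutions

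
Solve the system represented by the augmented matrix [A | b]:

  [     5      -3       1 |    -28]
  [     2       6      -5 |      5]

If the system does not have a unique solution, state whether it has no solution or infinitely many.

infinitely many solutions

Row-reduce:
R1 ← R1 / (5).
R2 ← R2 − 2·R1.
R2 ← R2 / (36/5).
R1 ← R1 + 3/5·R2.
Rank is 2 with 3 unknowns, leaving x_3 free.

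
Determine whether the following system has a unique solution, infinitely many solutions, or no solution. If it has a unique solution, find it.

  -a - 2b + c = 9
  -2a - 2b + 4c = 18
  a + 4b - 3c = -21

a = 0, b = -3, c = 3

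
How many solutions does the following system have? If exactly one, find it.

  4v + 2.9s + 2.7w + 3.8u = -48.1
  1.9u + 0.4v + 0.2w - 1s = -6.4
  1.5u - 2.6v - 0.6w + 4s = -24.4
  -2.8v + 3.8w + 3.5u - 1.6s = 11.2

u = -6, v = -4, w = 3, s = -6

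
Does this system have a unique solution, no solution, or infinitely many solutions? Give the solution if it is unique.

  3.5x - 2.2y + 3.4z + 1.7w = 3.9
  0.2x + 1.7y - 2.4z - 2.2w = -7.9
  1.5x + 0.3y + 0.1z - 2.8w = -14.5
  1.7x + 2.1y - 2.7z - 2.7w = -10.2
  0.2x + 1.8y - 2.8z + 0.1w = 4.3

Row-reduce the augmented matrix:
R1 ← R1 / (7/2).
R2 ← R2 − 1/5·R1.
R3 ← R3 − 3/2·R1.
R4 ← R4 − 17/10·R1.
R5 ← R5 − 1/5·R1.
R2 ← R2 / (639/350).
R1 ← R1 + 22/35·R2.
R3 ← R3 − 87/70·R2.
R4 ← R4 − 1109/350·R2.
R5 ← R5 − 337/175·R2.
R3 ← R3 / (871/2130).
R1 ← R1 − 50/639·R3.
R2 ← R2 + 908/639·R3.
R4 ← R4 − 193/1278·R3.
R5 ← R5 + 824/3195·R3.
R4 ← R4 / (31007/26130).
R1 ← R1 − 185/2613·R4.
R2 ← R2 + 21128/2613·R4.
R3 ← R3 + 4185/871·R4.
R5 ← R5 − 31007/26130·R4.
R5 reduces to 0 = 0, so the extra equation is consistent.
Reading off the reduced rows gives x = 0, y = -1, z = -2, w = 5.

x = 0, y = -1, z = -2, w = 5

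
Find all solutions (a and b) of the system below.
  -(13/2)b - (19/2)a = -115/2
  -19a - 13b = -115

infinitely many solutions

Row-reduce:
R1 ← R1 / (-19/2).
R2 ← R2 + 19·R1.
Rank is 1 with 2 unknowns, leaving b free.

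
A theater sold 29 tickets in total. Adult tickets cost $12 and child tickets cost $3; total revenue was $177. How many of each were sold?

adult tickets: 10, child tickets: 19

Let a = adult tickets, c = child tickets.
  c + a = 29
  12a + 3c = 177
From equation 1: a = 29 − c.
Substitute into equation 2 and solve: c = 19.
Then a = 10.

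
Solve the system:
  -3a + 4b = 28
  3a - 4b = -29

no solution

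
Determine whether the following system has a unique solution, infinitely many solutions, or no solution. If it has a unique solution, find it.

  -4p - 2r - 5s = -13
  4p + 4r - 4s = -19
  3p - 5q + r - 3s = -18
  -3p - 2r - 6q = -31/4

Row-reduce the augmented matrix:
R1 ← R1 / (-4).
R2 ← R2 − 4·R1.
R3 ← R3 − 3·R1.
R4 ← R4 + 3·R1.
Swap R2 and R3.
R2 ← R2 / (-5).
R4 ← R4 + 6·R2.
R3 ← R3 / (2).
R1 ← R1 − 1/2·R3.
R2 ← R2 − 1/10·R3.
R4 ← R4 − 1/10·R3.
R4 ← R4 / (123/10).
R1 ← R1 − 7/2·R4.
R2 ← R2 − 9/5·R4.
R3 ← R3 + 9/2·R4.
Reading off the reduced rows gives p = 3/4, q = 7/4, r = -5/2, s = 3.

p = 3/4, q = 7/4, r = -5/2, s = 3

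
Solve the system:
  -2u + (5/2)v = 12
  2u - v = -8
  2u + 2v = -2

no solution

Row-reduce:
R1 ← R1 / (-2).
R2 ← R2 − 2·R1.
R3 ← R3 − 2·R1.
R2 ← R2 / (3/2).
R1 ← R1 + 5/4·R2.
R3 ← R3 − 9/2·R2.
Row 3 reduces to 0 = -2, a contradiction. The system is inconsistent.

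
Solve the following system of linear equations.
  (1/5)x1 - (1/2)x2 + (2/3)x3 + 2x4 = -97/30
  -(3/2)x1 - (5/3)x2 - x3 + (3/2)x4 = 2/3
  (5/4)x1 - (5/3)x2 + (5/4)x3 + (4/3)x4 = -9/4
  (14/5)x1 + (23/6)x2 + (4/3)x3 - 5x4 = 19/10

infinitely many solutions

Row-reduce:
R1 ← R1 / (1/5).
R2 ← R2 + 3/2·R1.
R3 ← R3 − 5/4·R1.
R4 ← R4 − 14/5·R1.
R2 ← R2 / (-65/12).
R1 ← R1 + 5/2·R2.
R3 ← R3 − 35/24·R2.
R4 ← R4 − 65/6·R2.
R3 ← R3 / (-287/156).
R1 ← R1 − 58/39·R3.
R2 ← R2 + 48/65·R3.
Rank is 3 with 4 unknowns, leaving x4 free.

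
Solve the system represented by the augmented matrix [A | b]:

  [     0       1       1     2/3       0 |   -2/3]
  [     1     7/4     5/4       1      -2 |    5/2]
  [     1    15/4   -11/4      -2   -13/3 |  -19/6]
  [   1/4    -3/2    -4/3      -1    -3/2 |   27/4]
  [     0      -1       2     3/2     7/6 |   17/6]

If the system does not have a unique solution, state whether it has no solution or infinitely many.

infinitely many solutions

Row-reduce:
Swap R1 and R2.
R3 ← R3 − 1·R1.
R4 ← R4 − 1/4·R1.
R1 ← R1 − 7/4·R2.
R3 ← R3 − 2·R2.
R4 ← R4 + 31/16·R2.
R5 ← R5 + 1·R2.
R3 ← R3 / (-6).
R1 ← R1 + 1/2·R3.
R2 ← R2 − 1·R3.
R4 ← R4 − 7/24·R3.
R5 ← R5 − 3·R3.
R4 ← R4 / (-73/432).
R1 ← R1 − 7/36·R4.
R2 ← R2 + 1/18·R4.
R3 ← R3 − 13/18·R4.
Rank is 4 with 5 unknowns, leaving x_5 free.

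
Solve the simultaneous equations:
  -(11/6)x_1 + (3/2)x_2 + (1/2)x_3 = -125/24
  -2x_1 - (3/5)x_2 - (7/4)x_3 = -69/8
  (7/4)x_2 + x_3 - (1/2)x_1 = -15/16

Row-reduce the augmented matrix:
R1 ← R1 / (-11/6).
R2 ← R2 + 2·R1.
R3 ← R3 + 1/2·R1.
R2 ← R2 / (-123/55).
R1 ← R1 + 9/11·R2.
R3 ← R3 − 59/44·R2.
R3 ← R3 / (-1009/1968).
R1 ← R1 − 93/164·R3.
R2 ← R2 − 505/492·R3.
Reading off the reduced rows gives x_1 = 5/2, x_2 = -5/4, x_3 = 5/2.

x_1 = 5/2, x_2 = -5/4, x_3 = 5/2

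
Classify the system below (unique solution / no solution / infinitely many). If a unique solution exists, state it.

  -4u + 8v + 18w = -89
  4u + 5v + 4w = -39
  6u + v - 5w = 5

Row-reduce:
R1 ← R1 / (-4).
R2 ← R2 − 4·R1.
R3 ← R3 − 6·R1.
R2 ← R2 / (13).
R1 ← R1 + 2·R2.
R3 ← R3 − 13·R2.
Row 3 reduces to 0 = -1/2, a contradiction. The system is inconsistent.

no solution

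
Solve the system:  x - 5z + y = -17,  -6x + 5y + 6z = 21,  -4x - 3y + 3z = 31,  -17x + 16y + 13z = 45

no solution

Row-reduce:
R2 ← R2 + 6·R1.
R3 ← R3 + 4·R1.
R4 ← R4 + 17·R1.
R2 ← R2 / (11).
R1 ← R1 − 1·R2.
R3 ← R3 − 1·R2.
R4 ← R4 − 33·R2.
R3 ← R3 / (-163/11).
R1 ← R1 + 31/11·R3.
R2 ← R2 + 24/11·R3.
Row 4 reduces to 0 = -1, a contradiction. The system is inconsistent.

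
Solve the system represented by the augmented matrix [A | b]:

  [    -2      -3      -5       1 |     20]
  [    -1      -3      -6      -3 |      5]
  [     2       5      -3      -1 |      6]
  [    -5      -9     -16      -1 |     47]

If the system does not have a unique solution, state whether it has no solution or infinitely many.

no solution

Row-reduce:
R1 ← R1 / (-2).
R2 ← R2 + 1·R1.
R3 ← R3 − 2·R1.
R4 ← R4 + 5·R1.
R2 ← R2 / (-3/2).
R1 ← R1 − 3/2·R2.
R3 ← R3 − 2·R2.
R4 ← R4 + 3/2·R2.
R3 ← R3 / (-38/3).
R1 ← R1 + 1·R3.
R2 ← R2 − 7/3·R3.
Row 4 reduces to 0 = 2, a contradiction. The system is inconsistent.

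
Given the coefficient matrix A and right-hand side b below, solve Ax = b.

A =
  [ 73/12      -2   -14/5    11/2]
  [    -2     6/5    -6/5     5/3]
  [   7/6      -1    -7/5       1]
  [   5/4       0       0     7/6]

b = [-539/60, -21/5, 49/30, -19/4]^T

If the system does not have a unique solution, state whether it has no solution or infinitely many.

no solution

Row-reduce:
R1 ← R1 / (73/12).
R2 ← R2 + 2·R1.
R3 ← R3 − 7/6·R1.
R4 ← R4 − 5/4·R1.
R2 ← R2 / (198/365).
R1 ← R1 + 24/73·R2.
R3 ← R3 + 45/73·R2.
R4 ← R4 − 30/73·R2.
R3 ← R3 / (-36/11).
R1 ← R1 + 96/55·R3.
R2 ← R2 + 43/11·R3.
R4 ← R4 − 24/11·R3.
Row 4 reduces to 0 = -2/3, a contradiction. The system is inconsistent.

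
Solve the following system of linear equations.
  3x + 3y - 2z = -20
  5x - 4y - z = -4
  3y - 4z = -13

x = -3, y = -3, z = 1

Row-reduce the augmented matrix:
R1 ← R1 / (3).
R2 ← R2 − 5·R1.
R2 ← R2 / (-9).
R1 ← R1 − 1·R2.
R3 ← R3 − 3·R2.
R3 ← R3 / (-29/9).
R1 ← R1 + 11/27·R3.
R2 ← R2 + 7/27·R3.
Reading off the reduced rows gives x = -3, y = -3, z = 1.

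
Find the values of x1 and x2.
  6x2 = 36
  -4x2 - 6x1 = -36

Row-reduce the augmented matrix:
Swap R1 and R2.
R1 ← R1 / (-6).
R2 ← R2 / (6).
R1 ← R1 − 2/3·R2.
Reading off the reduced rows gives x1 = 2, x2 = 6.

x1 = 2, x2 = 6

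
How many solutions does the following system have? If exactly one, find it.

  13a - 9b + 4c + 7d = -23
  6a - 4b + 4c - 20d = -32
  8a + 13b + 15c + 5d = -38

infinitely many solutions

Row-reduce:
R1 ← R1 / (13).
R2 ← R2 − 6·R1.
R3 ← R3 − 8·R1.
R2 ← R2 / (2/13).
R1 ← R1 + 9/13·R2.
R3 ← R3 − 241/13·R2.
R3 ← R3 / (-247).
R1 ← R1 − 10·R3.
R2 ← R2 − 14·R3.
Rank is 3 with 4 unknowns, leaving d free.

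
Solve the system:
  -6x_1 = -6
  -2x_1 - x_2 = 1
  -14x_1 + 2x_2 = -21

Row-reduce:
R1 ← R1 / (-6).
R2 ← R2 + 2·R1.
R3 ← R3 + 14·R1.
R2 ← R2 / (-1).
R3 ← R3 − 2·R2.
Row 3 reduces to 0 = -1, a contradiction. The system is inconsistent.

no solution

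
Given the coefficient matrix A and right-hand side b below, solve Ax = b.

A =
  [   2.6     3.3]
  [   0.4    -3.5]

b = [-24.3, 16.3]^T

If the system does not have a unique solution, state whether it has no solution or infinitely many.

x_1 = -3, x_2 = -5

Row-reduce the augmented matrix:
R1 ← R1 / (13/5).
R2 ← R2 − 2/5·R1.
R2 ← R2 / (-521/130).
R1 ← R1 − 33/26·R2.
Reading off the reduced rows gives x_1 = -3, x_2 = -5.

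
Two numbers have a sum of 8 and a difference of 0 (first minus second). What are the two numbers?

Let x = first number, y = second number.
  y + x = 8
  x - y = 0
Row-reduce the augmented matrix:
R2 ← R2 − 1·R1.
R2 ← R2 / (-2).
R1 ← R1 − 1·R2.
Reading off the reduced rows gives x = 4, y = 4.

first number: 4, second number: 4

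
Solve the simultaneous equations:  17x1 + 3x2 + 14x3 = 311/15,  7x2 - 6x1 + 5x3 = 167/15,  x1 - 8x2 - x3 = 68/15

x1 = -4/5, x2 = -1, x3 = 8/3

Row-reduce the augmented matrix:
R1 ← R1 / (17).
R2 ← R2 + 6·R1.
R3 ← R3 − 1·R1.
R2 ← R2 / (137/17).
R1 ← R1 − 3/17·R2.
R3 ← R3 + 139/17·R2.
R3 ← R3 / (1132/137).
R1 ← R1 − 83/137·R3.
R2 ← R2 − 169/137·R3.
Reading off the reduced rows gives x1 = -4/5, x2 = -1, x3 = 8/3.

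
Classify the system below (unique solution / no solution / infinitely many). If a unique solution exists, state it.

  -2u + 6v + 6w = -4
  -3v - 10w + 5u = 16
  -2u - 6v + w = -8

no solution

Row-reduce:
R1 ← R1 / (-2).
R2 ← R2 − 5·R1.
R3 ← R3 + 2·R1.
R2 ← R2 / (12).
R1 ← R1 + 3·R2.
R3 ← R3 + 12·R2.
Row 3 reduces to 0 = 2, a contradiction. The system is inconsistent.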